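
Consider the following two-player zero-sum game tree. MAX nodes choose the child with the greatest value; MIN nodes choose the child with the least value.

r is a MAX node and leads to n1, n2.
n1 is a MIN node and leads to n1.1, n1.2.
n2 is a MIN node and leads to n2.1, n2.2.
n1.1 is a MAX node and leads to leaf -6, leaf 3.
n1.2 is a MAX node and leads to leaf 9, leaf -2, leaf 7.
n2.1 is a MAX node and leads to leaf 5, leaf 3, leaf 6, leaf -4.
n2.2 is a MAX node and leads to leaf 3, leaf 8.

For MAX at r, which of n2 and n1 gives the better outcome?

n2

n2.1 (MAX): max(5, 3, 6, -4) = 6
n2.2 (MAX): max(3, 8) = 8
n2 (MIN): min(6, 8) = 6
n1.1 (MAX): max(-6, 3) = 3
n1.2 (MAX): max(9, -2, 7) = 9
n1 (MIN): min(3, 9) = 3
MAX prefers the higher value; n2=6, n1=3. n2 is better since 6 > 3.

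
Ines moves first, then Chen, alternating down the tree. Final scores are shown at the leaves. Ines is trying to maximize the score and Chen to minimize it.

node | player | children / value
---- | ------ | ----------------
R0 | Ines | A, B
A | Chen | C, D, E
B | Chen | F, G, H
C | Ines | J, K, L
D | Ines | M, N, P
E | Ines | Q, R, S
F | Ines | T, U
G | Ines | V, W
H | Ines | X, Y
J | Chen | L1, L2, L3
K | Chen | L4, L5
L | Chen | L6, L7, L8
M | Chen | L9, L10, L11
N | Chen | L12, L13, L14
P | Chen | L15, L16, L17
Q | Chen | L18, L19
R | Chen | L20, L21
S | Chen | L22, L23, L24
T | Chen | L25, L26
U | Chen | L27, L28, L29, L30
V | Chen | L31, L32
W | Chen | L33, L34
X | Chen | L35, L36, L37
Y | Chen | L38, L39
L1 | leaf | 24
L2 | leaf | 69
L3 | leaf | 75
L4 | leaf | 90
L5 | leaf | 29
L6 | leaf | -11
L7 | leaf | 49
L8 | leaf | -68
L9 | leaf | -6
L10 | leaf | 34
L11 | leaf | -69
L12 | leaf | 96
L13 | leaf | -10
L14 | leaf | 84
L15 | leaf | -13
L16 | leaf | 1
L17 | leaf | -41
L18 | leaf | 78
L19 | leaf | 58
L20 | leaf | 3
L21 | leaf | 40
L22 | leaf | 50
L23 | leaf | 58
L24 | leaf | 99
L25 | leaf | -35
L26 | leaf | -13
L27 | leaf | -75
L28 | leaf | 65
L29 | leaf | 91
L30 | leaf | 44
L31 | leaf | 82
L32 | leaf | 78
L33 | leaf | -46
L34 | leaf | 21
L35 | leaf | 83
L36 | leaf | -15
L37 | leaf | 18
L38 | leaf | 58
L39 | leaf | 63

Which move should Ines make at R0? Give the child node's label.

A

J (Chen): min(24, 69, 75) = 24
K (Chen): min(90, 29) = 29
L (Chen): min(-11, 49, -68) = -68
C (Ines): max(24, 29, -68) = 29
M (Chen): min(-6, 34, -69) = -69
N (Chen): min(96, -10, 84) = -10
P (Chen): min(-13, 1, -41) = -41
D (Ines): max(-69, -10, -41) = -10
Q (Chen): min(78, 58) = 58
R (Chen): min(3, 40) = 3
S (Chen): min(50, 58, 99) = 50
E (Ines): max(58, 3, 50) = 58
A (Chen): min(29, -10, 58) = -10
T (Chen): min(-35, -13) = -35
U (Chen): min(-75, 65, 91, 44) = -75
F (Ines): max(-35, -75) = -35
V (Chen): min(82, 78) = 78
W (Chen): min(-46, 21) = -46
G (Ines): max(78, -46) = 78
X (Chen): min(83, -15, 18) = -15
Y (Chen): min(58, 63) = 58
H (Ines): max(-15, 58) = 58
B (Chen): min(-35, 78, 58) = -35
R0 (Ines): max(-10, -35) = -10
Ines at R0 wants the highest of {A=-10, B=-35}, so chooses A.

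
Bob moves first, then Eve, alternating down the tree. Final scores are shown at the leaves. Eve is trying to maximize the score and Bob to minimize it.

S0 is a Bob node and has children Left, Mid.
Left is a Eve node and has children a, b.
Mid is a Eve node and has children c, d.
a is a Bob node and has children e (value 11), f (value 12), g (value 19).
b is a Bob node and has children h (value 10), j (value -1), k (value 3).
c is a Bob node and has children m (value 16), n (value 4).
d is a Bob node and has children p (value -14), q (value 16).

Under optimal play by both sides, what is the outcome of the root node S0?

4

a (Bob): min(11, 12, 19) = 11
b (Bob): min(10, -1, 3) = -1
Left (Eve): max(11, -1) = 11
c (Bob): min(16, 4) = 4
d (Bob): min(-14, 16) = -14
Mid (Eve): max(4, -14) = 4
S0 (Bob): min(11, 4) = 4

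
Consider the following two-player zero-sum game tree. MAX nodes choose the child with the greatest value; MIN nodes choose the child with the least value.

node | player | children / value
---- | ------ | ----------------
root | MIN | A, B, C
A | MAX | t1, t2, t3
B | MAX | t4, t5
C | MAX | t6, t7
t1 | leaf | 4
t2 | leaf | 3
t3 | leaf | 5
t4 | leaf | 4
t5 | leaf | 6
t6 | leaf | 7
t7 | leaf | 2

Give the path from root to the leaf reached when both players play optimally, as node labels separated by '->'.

root -> A -> t3

A (MAX): max(4, 3, 5) = 5
B (MAX): max(4, 6) = 6
C (MAX): max(7, 2) = 7
root (MIN): min(5, 6, 7) = 5
At root, MIN picks A (lowest: 5).
At A, MAX picks t3 (highest: 5).
Terminal value 5.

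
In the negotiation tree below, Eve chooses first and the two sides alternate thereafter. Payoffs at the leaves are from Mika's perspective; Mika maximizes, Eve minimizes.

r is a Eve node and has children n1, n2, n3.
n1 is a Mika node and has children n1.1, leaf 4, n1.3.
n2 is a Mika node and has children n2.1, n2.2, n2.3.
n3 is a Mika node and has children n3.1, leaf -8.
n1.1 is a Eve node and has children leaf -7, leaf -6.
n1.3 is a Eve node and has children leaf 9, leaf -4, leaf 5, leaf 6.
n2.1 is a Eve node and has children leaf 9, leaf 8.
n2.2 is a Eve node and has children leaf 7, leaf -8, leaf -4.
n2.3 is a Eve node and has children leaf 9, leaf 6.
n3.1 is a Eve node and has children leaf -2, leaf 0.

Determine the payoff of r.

n1.1 (Eve): min(-7, -6) = -7
n1.3 (Eve): min(9, -4, 5, 6) = -4
n1 (Mika): max(-7, 4, -4) = 4
n2.1 (Eve): min(9, 8) = 8
n2.2 (Eve): min(7, -8, -4) = -8
n2.3 (Eve): min(9, 6) = 6
n2 (Mika): max(8, -8, 6) = 8
n3.1 (Eve): min(-2, 0) = -2
n3 (Mika): max(-2, -8) = -2
r (Eve): min(4, 8, -2) = -2

-2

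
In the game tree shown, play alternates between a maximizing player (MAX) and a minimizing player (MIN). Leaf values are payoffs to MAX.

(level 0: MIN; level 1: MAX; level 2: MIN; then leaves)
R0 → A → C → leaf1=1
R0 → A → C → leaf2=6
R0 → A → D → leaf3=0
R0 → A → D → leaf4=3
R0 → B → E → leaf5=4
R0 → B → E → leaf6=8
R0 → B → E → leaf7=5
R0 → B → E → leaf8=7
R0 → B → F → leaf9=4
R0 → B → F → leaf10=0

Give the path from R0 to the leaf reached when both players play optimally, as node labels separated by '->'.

C (MIN): min(1, 6) = 1
D (MIN): min(0, 3) = 0
A (MAX): max(1, 0) = 1
E (MIN): min(4, 8, 5, 7) = 4
F (MIN): min(4, 0) = 0
B (MAX): max(4, 0) = 4
R0 (MIN): min(1, 4) = 1
At R0, MIN picks A (lowest: 1).
At A, MAX picks C (highest: 1).
At C, MIN picks leaf1 (lowest: 1).
Terminal value 1.

R0 -> A -> C -> leaf1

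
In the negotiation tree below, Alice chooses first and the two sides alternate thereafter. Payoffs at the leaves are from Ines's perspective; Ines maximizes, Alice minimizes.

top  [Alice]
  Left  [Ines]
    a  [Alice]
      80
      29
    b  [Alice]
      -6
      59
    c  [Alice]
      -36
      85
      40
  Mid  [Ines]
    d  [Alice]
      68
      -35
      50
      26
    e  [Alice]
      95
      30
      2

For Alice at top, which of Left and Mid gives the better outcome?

Mid

a (Alice): min(80, 29) = 29
b (Alice): min(-6, 59) = -6
c (Alice): min(-36, 85, 40) = -36
Left (Ines): max(29, -6, -36) = 29
d (Alice): min(68, -35, 50, 26) = -35
e (Alice): min(95, 30, 2) = 2
Mid (Ines): max(-35, 2) = 2
Alice prefers the lower value; Left=29, Mid=2. Mid is better since 2 < 29.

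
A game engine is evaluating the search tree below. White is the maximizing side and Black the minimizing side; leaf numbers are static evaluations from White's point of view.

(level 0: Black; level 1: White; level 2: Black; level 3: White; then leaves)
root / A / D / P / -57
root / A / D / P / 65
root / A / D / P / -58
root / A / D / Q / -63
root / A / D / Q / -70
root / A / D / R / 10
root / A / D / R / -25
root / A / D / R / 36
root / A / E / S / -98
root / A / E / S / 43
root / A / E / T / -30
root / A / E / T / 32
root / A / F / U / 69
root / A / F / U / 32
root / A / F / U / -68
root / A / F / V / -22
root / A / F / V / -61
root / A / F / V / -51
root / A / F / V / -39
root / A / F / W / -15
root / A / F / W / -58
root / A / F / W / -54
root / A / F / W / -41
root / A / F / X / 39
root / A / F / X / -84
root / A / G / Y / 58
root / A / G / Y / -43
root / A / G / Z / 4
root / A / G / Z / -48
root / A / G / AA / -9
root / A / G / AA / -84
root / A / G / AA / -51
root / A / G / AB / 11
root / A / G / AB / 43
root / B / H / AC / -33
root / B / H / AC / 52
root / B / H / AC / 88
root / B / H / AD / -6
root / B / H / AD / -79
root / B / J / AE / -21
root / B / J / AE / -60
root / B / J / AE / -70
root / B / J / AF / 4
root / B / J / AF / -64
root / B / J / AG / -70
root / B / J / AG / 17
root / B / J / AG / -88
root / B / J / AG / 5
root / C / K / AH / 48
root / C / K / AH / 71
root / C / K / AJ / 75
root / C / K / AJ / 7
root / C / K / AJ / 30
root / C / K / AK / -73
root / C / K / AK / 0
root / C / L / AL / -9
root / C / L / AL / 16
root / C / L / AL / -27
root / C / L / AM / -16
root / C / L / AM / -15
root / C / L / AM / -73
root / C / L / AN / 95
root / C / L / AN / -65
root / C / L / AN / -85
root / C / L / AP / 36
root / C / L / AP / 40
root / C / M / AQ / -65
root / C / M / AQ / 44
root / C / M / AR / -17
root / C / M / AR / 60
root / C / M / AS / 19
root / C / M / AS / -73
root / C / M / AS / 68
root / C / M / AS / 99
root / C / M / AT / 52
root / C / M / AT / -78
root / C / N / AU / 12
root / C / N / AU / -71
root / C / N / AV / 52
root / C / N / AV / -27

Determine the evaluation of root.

-6

P (White): max(-57, 65, -58) = 65
Q (White): max(-63, -70) = -63
R (White): max(10, -25, 36) = 36
D (Black): min(65, -63, 36) = -63
S (White): max(-98, 43) = 43
T (White): max(-30, 32) = 32
E (Black): min(43, 32) = 32
U (White): max(69, 32, -68) = 69
V (White): max(-22, -61, -51, -39) = -22
W (White): max(-15, -58, -54, -41) = -15
X (White): max(39, -84) = 39
F (Black): min(69, -22, -15, 39) = -22
Y (White): max(58, -43) = 58
Z (White): max(4, -48) = 4
AA (White): max(-9, -84, -51) = -9
AB (White): max(11, 43) = 43
G (Black): min(58, 4, -9, 43) = -9
A (White): max(-63, 32, -22, -9) = 32
AC (White): max(-33, 52, 88) = 88
AD (White): max(-6, -79) = -6
H (Black): min(88, -6) = -6
AE (White): max(-21, -60, -70) = -21
AF (White): max(4, -64) = 4
AG (White): max(-70, 17, -88, 5) = 17
J (Black): min(-21, 4, 17) = -21
B (White): max(-6, -21) = -6
AH (White): max(48, 71) = 71
AJ (White): max(75, 7, 30) = 75
AK (White): max(-73, 0) = 0
K (Black): min(71, 75, 0) = 0
AL (White): max(-9, 16, -27) = 16
AM (White): max(-16, -15, -73) = -15
AN (White): max(95, -65, -85) = 95
AP (White): max(36, 40) = 40
L (Black): min(16, -15, 95, 40) = -15
AQ (White): max(-65, 44) = 44
AR (White): max(-17, 60) = 60
AS (White): max(19, -73, 68, 99) = 99
AT (White): max(52, -78) = 52
M (Black): min(44, 60, 99, 52) = 44
AU (White): max(12, -71) = 12
AV (White): max(52, -27) = 52
N (Black): min(12, 52) = 12
C (White): max(0, -15, 44, 12) = 44
root (Black): min(32, -6, 44) = -6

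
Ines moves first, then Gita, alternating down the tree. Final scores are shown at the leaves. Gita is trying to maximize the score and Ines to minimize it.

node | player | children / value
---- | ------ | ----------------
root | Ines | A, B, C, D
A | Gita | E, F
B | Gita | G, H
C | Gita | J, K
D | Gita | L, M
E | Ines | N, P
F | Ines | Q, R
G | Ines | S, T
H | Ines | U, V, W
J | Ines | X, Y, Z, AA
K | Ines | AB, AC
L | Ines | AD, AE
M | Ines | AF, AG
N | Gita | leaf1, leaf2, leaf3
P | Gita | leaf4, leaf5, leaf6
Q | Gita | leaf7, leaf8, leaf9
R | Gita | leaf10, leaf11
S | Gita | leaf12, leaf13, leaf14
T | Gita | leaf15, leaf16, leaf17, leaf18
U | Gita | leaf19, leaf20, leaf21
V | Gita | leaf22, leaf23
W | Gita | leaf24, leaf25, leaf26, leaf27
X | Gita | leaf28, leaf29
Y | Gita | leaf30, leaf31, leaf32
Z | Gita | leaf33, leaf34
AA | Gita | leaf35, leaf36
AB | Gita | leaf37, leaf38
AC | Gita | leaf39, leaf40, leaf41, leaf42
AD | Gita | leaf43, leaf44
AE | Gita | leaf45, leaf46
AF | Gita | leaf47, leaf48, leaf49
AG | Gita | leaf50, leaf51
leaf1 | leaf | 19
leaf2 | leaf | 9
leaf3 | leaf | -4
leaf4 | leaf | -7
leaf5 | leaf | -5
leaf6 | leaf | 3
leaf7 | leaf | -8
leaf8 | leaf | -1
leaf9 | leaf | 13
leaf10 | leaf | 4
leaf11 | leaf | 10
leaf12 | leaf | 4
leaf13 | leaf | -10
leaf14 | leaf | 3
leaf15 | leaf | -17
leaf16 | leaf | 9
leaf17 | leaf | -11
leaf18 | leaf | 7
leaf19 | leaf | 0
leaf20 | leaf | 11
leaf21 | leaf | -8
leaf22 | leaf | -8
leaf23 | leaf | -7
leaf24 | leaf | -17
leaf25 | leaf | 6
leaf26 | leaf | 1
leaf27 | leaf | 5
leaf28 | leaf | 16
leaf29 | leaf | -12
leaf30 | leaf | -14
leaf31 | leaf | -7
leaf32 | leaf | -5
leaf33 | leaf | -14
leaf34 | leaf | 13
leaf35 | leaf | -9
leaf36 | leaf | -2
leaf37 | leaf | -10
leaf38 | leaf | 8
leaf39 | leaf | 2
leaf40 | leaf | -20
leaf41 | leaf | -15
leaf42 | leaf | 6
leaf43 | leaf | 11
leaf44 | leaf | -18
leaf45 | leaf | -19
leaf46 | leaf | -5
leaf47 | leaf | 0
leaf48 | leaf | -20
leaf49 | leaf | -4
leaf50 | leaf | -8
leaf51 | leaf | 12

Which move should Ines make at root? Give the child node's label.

N (Gita): max(19, 9, -4) = 19
P (Gita): max(-7, -5, 3) = 3
E (Ines): min(19, 3) = 3
Q (Gita): max(-8, -1, 13) = 13
R (Gita): max(4, 10) = 10
F (Ines): min(13, 10) = 10
A (Gita): max(3, 10) = 10
S (Gita): max(4, -10, 3) = 4
T (Gita): max(-17, 9, -11, 7) = 9
G (Ines): min(4, 9) = 4
U (Gita): max(0, 11, -8) = 11
V (Gita): max(-8, -7) = -7
W (Gita): max(-17, 6, 1, 5) = 6
H (Ines): min(11, -7, 6) = -7
B (Gita): max(4, -7) = 4
X (Gita): max(16, -12) = 16
Y (Gita): max(-14, -7, -5) = -5
Z (Gita): max(-14, 13) = 13
AA (Gita): max(-9, -2) = -2
J (Ines): min(16, -5, 13, -2) = -5
AB (Gita): max(-10, 8) = 8
AC (Gita): max(2, -20, -15, 6) = 6
K (Ines): min(8, 6) = 6
C (Gita): max(-5, 6) = 6
AD (Gita): max(11, -18) = 11
AE (Gita): max(-19, -5) = -5
L (Ines): min(11, -5) = -5
AF (Gita): max(0, -20, -4) = 0
AG (Gita): max(-8, 12) = 12
M (Ines): min(0, 12) = 0
D (Gita): max(-5, 0) = 0
root (Ines): min(10, 4, 6, 0) = 0
Ines at root wants the lowest of {A=10, B=4, C=6, D=0}, so chooses D.

D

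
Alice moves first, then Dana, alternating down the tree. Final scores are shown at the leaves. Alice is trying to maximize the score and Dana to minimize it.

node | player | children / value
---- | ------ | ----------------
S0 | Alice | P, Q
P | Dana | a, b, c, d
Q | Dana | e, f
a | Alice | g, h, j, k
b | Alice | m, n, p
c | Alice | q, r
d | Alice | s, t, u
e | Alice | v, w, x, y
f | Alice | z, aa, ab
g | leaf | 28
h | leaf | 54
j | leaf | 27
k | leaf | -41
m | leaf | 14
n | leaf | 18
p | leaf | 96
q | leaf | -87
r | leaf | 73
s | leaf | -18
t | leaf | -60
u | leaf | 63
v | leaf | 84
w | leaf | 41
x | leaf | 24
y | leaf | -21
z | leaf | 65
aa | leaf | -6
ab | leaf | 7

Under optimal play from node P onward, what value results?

54

a (Alice): max(28, 54, 27, -41) = 54
b (Alice): max(14, 18, 96) = 96
c (Alice): max(-87, 73) = 73
d (Alice): max(-18, -60, 63) = 63
P (Dana): min(54, 96, 73, 63) = 54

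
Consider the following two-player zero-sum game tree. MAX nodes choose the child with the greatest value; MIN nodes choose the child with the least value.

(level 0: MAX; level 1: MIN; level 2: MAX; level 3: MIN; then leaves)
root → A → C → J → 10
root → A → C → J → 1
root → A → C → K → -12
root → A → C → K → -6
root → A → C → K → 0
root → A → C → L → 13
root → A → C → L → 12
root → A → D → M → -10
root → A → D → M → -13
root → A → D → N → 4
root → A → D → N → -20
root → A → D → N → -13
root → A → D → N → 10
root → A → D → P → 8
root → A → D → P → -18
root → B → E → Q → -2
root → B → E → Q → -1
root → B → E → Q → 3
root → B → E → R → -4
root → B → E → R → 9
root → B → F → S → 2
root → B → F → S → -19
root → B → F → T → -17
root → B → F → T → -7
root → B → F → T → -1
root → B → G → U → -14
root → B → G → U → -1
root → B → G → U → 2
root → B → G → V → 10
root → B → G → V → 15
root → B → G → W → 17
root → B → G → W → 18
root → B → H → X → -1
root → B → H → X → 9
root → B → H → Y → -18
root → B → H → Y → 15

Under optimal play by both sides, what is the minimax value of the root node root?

-13

J (MIN): min(10, 1) = 1
K (MIN): min(-12, -6, 0) = -12
L (MIN): min(13, 12) = 12
C (MAX): max(1, -12, 12) = 12
M (MIN): min(-10, -13) = -13
N (MIN): min(4, -20, -13, 10) = -20
P (MIN): min(8, -18) = -18
D (MAX): max(-13, -20, -18) = -13
A (MIN): min(12, -13) = -13
Q (MIN): min(-2, -1, 3) = -2
R (MIN): min(-4, 9) = -4
E (MAX): max(-2, -4) = -2
S (MIN): min(2, -19) = -19
T (MIN): min(-17, -7, -1) = -17
F (MAX): max(-19, -17) = -17
U (MIN): min(-14, -1, 2) = -14
V (MIN): min(10, 15) = 10
W (MIN): min(17, 18) = 17
G (MAX): max(-14, 10, 17) = 17
X (MIN): min(-1, 9) = -1
Y (MIN): min(-18, 15) = -18
H (MAX): max(-1, -18) = -1
B (MIN): min(-2, -17, 17, -1) = -17
root (MAX): max(-13, -17) = -13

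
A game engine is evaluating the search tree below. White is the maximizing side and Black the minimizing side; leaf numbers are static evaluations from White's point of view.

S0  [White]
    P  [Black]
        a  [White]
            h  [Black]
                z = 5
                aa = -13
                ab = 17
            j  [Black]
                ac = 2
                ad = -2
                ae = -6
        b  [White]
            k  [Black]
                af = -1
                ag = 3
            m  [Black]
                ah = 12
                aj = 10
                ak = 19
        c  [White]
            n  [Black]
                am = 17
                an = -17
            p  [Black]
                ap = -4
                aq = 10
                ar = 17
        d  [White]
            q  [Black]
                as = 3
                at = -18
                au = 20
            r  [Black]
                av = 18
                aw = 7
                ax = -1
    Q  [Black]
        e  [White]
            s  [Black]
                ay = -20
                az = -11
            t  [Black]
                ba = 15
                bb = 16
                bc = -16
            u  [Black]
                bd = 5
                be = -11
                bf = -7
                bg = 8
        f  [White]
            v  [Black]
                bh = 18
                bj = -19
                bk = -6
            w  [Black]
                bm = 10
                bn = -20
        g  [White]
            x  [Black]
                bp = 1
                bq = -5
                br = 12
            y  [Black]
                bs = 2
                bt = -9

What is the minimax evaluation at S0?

-6

h (Black): min(5, -13, 17) = -13
j (Black): min(2, -2, -6) = -6
a (White): max(-13, -6) = -6
k (Black): min(-1, 3) = -1
m (Black): min(12, 10, 19) = 10
b (White): max(-1, 10) = 10
n (Black): min(17, -17) = -17
p (Black): min(-4, 10, 17) = -4
c (White): max(-17, -4) = -4
q (Black): min(3, -18, 20) = -18
r (Black): min(18, 7, -1) = -1
d (White): max(-18, -1) = -1
P (Black): min(-6, 10, -4, -1) = -6
s (Black): min(-20, -11) = -20
t (Black): min(15, 16, -16) = -16
u (Black): min(5, -11, -7, 8) = -11
e (White): max(-20, -16, -11) = -11
v (Black): min(18, -19, -6) = -19
w (Black): min(10, -20) = -20
f (White): max(-19, -20) = -19
x (Black): min(1, -5, 12) = -5
y (Black): min(2, -9) = -9
g (White): max(-5, -9) = -5
Q (Black): min(-11, -19, -5) = -19
S0 (White): max(-6, -19) = -6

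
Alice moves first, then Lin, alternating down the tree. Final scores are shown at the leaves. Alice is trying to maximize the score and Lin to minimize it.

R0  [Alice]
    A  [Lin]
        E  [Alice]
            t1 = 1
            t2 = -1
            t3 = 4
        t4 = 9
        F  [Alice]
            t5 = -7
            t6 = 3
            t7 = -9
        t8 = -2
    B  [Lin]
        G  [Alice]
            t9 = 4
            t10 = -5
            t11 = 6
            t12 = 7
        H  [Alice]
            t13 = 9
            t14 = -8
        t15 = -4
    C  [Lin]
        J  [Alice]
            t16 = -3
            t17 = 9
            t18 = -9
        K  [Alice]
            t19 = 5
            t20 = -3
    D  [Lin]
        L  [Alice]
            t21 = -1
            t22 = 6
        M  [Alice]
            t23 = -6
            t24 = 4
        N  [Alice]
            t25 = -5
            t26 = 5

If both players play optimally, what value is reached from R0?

5

E (Alice): max(1, -1, 4) = 4
F (Alice): max(-7, 3, -9) = 3
A (Lin): min(4, 9, 3, -2) = -2
G (Alice): max(4, -5, 6, 7) = 7
H (Alice): max(9, -8) = 9
B (Lin): min(7, 9, -4) = -4
J (Alice): max(-3, 9, -9) = 9
K (Alice): max(5, -3) = 5
C (Lin): min(9, 5) = 5
L (Alice): max(-1, 6) = 6
M (Alice): max(-6, 4) = 4
N (Alice): max(-5, 5) = 5
D (Lin): min(6, 4, 5) = 4
R0 (Alice): max(-2, -4, 5, 4) = 5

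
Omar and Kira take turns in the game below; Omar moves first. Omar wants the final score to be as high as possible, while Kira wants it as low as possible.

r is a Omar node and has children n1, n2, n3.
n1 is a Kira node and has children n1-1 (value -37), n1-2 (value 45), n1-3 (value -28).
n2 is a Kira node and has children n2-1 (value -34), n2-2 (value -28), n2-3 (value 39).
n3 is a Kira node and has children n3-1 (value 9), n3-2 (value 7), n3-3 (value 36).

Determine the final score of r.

7

n1 (Kira): min(-37, 45, -28) = -37
n2 (Kira): min(-34, -28, 39) = -34
n3 (Kira): min(9, 7, 36) = 7
r (Omar): max(-37, -34, 7) = 7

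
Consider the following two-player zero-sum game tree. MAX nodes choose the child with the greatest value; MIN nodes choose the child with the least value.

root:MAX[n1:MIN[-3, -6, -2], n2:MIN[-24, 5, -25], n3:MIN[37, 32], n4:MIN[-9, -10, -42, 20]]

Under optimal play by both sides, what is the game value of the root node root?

n1 (MIN): min(-3, -6, -2) = -6
n2 (MIN): min(-24, 5, -25) = -25
n3 (MIN): min(37, 32) = 32
n4 (MIN): min(-9, -10, -42, 20) = -42
root (MAX): max(-6, -25, 32, -42) = 32

32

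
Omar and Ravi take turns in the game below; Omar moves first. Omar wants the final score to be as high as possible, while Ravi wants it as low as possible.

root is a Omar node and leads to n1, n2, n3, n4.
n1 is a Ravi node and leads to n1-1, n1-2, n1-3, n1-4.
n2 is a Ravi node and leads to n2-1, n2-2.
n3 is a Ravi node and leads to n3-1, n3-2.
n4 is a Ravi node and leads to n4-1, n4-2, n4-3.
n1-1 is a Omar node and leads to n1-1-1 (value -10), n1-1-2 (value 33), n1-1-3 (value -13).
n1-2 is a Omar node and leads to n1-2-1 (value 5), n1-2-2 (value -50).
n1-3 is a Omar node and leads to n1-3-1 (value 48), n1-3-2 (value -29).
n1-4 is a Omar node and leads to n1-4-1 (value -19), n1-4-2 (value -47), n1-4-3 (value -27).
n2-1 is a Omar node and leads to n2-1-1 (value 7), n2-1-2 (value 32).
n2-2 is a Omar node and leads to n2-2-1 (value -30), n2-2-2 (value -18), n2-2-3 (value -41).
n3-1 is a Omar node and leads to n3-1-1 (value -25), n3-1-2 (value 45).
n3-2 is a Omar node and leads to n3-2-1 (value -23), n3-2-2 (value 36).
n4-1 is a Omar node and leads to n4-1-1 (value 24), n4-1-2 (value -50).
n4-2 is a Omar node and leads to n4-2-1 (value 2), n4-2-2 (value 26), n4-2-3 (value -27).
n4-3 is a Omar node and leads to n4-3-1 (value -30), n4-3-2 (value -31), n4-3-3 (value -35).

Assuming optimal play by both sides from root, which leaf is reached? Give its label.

n3-2-2

n1-1 (Omar): max(-10, 33, -13) = 33
n1-2 (Omar): max(5, -50) = 5
n1-3 (Omar): max(48, -29) = 48
n1-4 (Omar): max(-19, -47, -27) = -19
n1 (Ravi): min(33, 5, 48, -19) = -19
n2-1 (Omar): max(7, 32) = 32
n2-2 (Omar): max(-30, -18, -41) = -18
n2 (Ravi): min(32, -18) = -18
n3-1 (Omar): max(-25, 45) = 45
n3-2 (Omar): max(-23, 36) = 36
n3 (Ravi): min(45, 36) = 36
n4-1 (Omar): max(24, -50) = 24
n4-2 (Omar): max(2, 26, -27) = 26
n4-3 (Omar): max(-30, -31, -35) = -30
n4 (Ravi): min(24, 26, -30) = -30
root (Omar): max(-19, -18, 36, -30) = 36
At root, Omar picks n3 (highest: 36).
At n3, Ravi picks n3-2 (lowest: 36).
At n3-2, Omar picks n3-2-2 (highest: 36).
Terminal value 36.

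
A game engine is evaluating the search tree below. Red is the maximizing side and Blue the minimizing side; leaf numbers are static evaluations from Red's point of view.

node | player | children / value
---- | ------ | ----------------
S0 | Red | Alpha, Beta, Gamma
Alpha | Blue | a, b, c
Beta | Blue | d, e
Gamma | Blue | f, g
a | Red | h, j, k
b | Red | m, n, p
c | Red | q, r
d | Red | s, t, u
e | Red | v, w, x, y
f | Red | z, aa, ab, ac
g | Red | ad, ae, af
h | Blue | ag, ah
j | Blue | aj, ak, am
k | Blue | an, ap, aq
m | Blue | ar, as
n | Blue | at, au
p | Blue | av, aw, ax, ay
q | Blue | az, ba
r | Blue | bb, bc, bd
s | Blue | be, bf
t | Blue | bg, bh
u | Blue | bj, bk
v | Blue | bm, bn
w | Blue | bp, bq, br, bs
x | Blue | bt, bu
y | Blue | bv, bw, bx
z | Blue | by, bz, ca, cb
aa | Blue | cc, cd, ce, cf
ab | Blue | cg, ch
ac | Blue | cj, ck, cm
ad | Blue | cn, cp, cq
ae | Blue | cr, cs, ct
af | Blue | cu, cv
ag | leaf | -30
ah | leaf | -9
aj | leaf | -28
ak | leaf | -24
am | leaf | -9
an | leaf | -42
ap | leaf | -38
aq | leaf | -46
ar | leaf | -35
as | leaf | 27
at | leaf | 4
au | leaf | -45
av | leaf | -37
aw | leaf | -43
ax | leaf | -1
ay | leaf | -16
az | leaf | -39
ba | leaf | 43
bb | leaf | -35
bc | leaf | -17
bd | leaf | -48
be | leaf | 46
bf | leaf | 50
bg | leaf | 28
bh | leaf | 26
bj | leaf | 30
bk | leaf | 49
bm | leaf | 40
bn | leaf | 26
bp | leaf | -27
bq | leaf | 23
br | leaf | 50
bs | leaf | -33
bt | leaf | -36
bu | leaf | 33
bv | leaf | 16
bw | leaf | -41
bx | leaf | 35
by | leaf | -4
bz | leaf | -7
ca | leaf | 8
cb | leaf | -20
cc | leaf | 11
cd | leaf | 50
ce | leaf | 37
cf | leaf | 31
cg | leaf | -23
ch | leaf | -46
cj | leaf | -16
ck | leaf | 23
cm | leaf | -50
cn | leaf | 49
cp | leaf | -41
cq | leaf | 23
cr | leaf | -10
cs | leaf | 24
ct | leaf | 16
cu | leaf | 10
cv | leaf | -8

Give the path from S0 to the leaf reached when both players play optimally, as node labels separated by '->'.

h (Blue): min(-30, -9) = -30
j (Blue): min(-28, -24, -9) = -28
k (Blue): min(-42, -38, -46) = -46
a (Red): max(-30, -28, -46) = -28
m (Blue): min(-35, 27) = -35
n (Blue): min(4, -45) = -45
p (Blue): min(-37, -43, -1, -16) = -43
b (Red): max(-35, -45, -43) = -35
q (Blue): min(-39, 43) = -39
r (Blue): min(-35, -17, -48) = -48
c (Red): max(-39, -48) = -39
Alpha (Blue): min(-28, -35, -39) = -39
s (Blue): min(46, 50) = 46
t (Blue): min(28, 26) = 26
u (Blue): min(30, 49) = 30
d (Red): max(46, 26, 30) = 46
v (Blue): min(40, 26) = 26
w (Blue): min(-27, 23, 50, -33) = -33
x (Blue): min(-36, 33) = -36
y (Blue): min(16, -41, 35) = -41
e (Red): max(26, -33, -36, -41) = 26
Beta (Blue): min(46, 26) = 26
z (Blue): min(-4, -7, 8, -20) = -20
aa (Blue): min(11, 50, 37, 31) = 11
ab (Blue): min(-23, -46) = -46
ac (Blue): min(-16, 23, -50) = -50
f (Red): max(-20, 11, -46, -50) = 11
ad (Blue): min(49, -41, 23) = -41
ae (Blue): min(-10, 24, 16) = -10
af (Blue): min(10, -8) = -8
g (Red): max(-41, -10, -8) = -8
Gamma (Blue): min(11, -8) = -8
S0 (Red): max(-39, 26, -8) = 26
At S0, Red picks Beta (highest: 26).
At Beta, Blue picks e (lowest: 26).
At e, Red picks v (highest: 26).
At v, Blue picks bn (lowest: 26).
Terminal value 26.

S0 -> Beta -> e -> v -> bn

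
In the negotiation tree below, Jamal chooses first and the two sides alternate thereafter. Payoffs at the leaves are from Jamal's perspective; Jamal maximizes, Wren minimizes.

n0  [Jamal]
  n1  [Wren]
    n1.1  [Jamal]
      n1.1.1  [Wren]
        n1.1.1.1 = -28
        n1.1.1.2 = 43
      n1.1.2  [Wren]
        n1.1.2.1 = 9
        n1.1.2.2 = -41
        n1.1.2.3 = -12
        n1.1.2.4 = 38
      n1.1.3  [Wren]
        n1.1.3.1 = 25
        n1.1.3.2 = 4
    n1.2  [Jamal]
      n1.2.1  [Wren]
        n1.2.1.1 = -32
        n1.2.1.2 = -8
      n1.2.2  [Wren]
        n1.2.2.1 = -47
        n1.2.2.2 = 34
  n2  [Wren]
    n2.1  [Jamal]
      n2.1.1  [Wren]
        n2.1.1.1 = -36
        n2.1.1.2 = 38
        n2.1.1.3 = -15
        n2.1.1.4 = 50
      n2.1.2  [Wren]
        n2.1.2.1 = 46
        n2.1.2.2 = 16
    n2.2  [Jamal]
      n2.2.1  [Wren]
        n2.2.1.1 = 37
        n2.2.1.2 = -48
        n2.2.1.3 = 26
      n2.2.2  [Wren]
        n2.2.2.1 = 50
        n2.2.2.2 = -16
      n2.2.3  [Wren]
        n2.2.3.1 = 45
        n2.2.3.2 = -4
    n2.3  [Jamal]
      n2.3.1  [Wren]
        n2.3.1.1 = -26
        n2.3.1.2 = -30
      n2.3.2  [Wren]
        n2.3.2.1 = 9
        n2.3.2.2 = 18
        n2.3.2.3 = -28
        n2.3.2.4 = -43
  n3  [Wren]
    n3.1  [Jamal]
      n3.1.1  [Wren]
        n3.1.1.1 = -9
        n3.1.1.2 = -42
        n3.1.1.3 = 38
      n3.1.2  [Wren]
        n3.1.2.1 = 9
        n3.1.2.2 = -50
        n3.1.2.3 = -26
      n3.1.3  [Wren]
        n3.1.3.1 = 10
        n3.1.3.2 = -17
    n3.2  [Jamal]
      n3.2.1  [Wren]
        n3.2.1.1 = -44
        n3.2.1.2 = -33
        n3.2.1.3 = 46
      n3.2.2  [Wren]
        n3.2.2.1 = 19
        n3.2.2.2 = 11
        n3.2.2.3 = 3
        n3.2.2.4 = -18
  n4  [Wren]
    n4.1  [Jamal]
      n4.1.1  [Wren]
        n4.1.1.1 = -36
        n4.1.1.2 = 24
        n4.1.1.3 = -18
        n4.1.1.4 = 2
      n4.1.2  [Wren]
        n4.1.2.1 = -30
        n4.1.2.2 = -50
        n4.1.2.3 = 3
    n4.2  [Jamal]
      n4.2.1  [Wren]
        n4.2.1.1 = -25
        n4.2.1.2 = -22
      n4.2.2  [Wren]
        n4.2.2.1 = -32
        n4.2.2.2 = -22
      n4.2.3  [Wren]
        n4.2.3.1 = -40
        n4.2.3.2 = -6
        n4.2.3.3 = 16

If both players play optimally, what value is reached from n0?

n1.1.1 (Wren): min(-28, 43) = -28
n1.1.2 (Wren): min(9, -41, -12, 38) = -41
n1.1.3 (Wren): min(25, 4) = 4
n1.1 (Jamal): max(-28, -41, 4) = 4
n1.2.1 (Wren): min(-32, -8) = -32
n1.2.2 (Wren): min(-47, 34) = -47
n1.2 (Jamal): max(-32, -47) = -32
n1 (Wren): min(4, -32) = -32
n2.1.1 (Wren): min(-36, 38, -15, 50) = -36
n2.1.2 (Wren): min(46, 16) = 16
n2.1 (Jamal): max(-36, 16) = 16
n2.2.1 (Wren): min(37, -48, 26) = -48
n2.2.2 (Wren): min(50, -16) = -16
n2.2.3 (Wren): min(45, -4) = -4
n2.2 (Jamal): max(-48, -16, -4) = -4
n2.3.1 (Wren): min(-26, -30) = -30
n2.3.2 (Wren): min(9, 18, -28, -43) = -43
n2.3 (Jamal): max(-30, -43) = -30
n2 (Wren): min(16, -4, -30) = -30
n3.1.1 (Wren): min(-9, -42, 38) = -42
n3.1.2 (Wren): min(9, -50, -26) = -50
n3.1.3 (Wren): min(10, -17) = -17
n3.1 (Jamal): max(-42, -50, -17) = -17
n3.2.1 (Wren): min(-44, -33, 46) = -44
n3.2.2 (Wren): min(19, 11, 3, -18) = -18
n3.2 (Jamal): max(-44, -18) = -18
n3 (Wren): min(-17, -18) = -18
n4.1.1 (Wren): min(-36, 24, -18, 2) = -36
n4.1.2 (Wren): min(-30, -50, 3) = -50
n4.1 (Jamal): max(-36, -50) = -36
n4.2.1 (Wren): min(-25, -22) = -25
n4.2.2 (Wren): min(-32, -22) = -32
n4.2.3 (Wren): min(-40, -6, 16) = -40
n4.2 (Jamal): max(-25, -32, -40) = -25
n4 (Wren): min(-36, -25) = -36
n0 (Jamal): max(-32, -30, -18, -36) = -18

-18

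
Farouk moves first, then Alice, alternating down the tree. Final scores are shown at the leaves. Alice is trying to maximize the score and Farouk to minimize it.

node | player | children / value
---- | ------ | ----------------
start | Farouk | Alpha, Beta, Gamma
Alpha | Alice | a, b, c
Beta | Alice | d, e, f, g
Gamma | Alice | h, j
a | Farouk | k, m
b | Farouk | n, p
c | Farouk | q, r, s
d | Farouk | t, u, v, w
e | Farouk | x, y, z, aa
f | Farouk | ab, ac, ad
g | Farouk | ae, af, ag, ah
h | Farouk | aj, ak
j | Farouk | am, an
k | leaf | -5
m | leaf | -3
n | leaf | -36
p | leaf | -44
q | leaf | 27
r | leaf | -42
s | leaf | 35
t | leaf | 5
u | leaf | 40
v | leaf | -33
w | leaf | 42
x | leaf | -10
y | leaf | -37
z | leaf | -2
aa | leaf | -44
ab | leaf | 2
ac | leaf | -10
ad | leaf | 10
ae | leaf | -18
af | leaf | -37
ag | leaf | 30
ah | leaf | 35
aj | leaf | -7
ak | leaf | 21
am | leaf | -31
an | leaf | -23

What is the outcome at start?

-10

a (Farouk): min(-5, -3) = -5
b (Farouk): min(-36, -44) = -44
c (Farouk): min(27, -42, 35) = -42
Alpha (Alice): max(-5, -44, -42) = -5
d (Farouk): min(5, 40, -33, 42) = -33
e (Farouk): min(-10, -37, -2, -44) = -44
f (Farouk): min(2, -10, 10) = -10
g (Farouk): min(-18, -37, 30, 35) = -37
Beta (Alice): max(-33, -44, -10, -37) = -10
h (Farouk): min(-7, 21) = -7
j (Farouk): min(-31, -23) = -31
Gamma (Alice): max(-7, -31) = -7
start (Farouk): min(-5, -10, -7) = -10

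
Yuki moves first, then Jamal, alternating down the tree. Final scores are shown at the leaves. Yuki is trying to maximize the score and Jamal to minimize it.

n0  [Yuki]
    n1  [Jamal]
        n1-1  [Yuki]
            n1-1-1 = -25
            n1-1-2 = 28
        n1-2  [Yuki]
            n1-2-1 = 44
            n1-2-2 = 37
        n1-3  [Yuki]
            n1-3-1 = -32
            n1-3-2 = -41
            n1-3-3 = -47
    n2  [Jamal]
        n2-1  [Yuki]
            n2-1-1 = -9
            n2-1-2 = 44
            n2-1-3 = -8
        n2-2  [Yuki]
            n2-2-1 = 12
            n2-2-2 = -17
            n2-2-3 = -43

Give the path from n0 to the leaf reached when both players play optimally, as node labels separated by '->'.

n0 -> n2 -> n2-2 -> n2-2-1

n1-1 (Yuki): max(-25, 28) = 28
n1-2 (Yuki): max(44, 37) = 44
n1-3 (Yuki): max(-32, -41, -47) = -32
n1 (Jamal): min(28, 44, -32) = -32
n2-1 (Yuki): max(-9, 44, -8) = 44
n2-2 (Yuki): max(12, -17, -43) = 12
n2 (Jamal): min(44, 12) = 12
n0 (Yuki): max(-32, 12) = 12
At n0, Yuki picks n2 (highest: 12).
At n2, Jamal picks n2-2 (lowest: 12).
At n2-2, Yuki picks n2-2-1 (highest: 12).
Terminal value 12.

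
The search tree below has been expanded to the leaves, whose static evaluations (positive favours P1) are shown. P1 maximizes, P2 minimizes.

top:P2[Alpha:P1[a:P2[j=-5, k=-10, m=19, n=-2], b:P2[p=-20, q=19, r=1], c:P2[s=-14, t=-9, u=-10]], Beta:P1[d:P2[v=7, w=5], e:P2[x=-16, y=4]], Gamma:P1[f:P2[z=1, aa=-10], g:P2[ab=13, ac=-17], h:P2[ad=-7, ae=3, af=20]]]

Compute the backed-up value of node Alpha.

-10

a (P2): min(-5, -10, 19, -2) = -10
b (P2): min(-20, 19, 1) = -20
c (P2): min(-14, -9, -10) = -14
Alpha (P1): max(-10, -20, -14) = -10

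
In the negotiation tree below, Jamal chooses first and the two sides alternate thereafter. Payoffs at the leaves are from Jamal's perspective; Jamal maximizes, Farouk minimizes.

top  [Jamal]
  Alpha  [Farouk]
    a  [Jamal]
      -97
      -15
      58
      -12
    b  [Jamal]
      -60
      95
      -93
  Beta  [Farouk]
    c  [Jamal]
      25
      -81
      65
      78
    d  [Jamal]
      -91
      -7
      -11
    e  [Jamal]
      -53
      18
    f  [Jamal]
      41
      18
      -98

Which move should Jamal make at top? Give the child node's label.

a (Jamal): max(-97, -15, 58, -12) = 58
b (Jamal): max(-60, 95, -93) = 95
Alpha (Farouk): min(58, 95) = 58
c (Jamal): max(25, -81, 65, 78) = 78
d (Jamal): max(-91, -7, -11) = -7
e (Jamal): max(-53, 18) = 18
f (Jamal): max(41, 18, -98) = 41
Beta (Farouk): min(78, -7, 18, 41) = -7
top (Jamal): max(58, -7) = 58
Jamal at top wants the highest of {Alpha=58, Beta=-7}, so chooses Alpha.

Alpha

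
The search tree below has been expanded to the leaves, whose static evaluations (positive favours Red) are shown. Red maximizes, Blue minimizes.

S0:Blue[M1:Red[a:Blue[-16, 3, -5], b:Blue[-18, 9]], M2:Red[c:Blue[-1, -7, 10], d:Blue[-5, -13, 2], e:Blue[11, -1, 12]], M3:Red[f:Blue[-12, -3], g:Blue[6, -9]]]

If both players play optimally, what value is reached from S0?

-16

a (Blue): min(-16, 3, -5) = -16
b (Blue): min(-18, 9) = -18
M1 (Red): max(-16, -18) = -16
c (Blue): min(-1, -7, 10) = -7
d (Blue): min(-5, -13, 2) = -13
e (Blue): min(11, -1, 12) = -1
M2 (Red): max(-7, -13, -1) = -1
f (Blue): min(-12, -3) = -12
g (Blue): min(6, -9) = -9
M3 (Red): max(-12, -9) = -9
S0 (Blue): min(-16, -1, -9) = -16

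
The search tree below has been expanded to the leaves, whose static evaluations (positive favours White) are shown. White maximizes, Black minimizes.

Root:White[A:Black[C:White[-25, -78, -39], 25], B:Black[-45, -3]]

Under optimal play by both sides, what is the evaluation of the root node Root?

-25

C (White): max(-25, -78, -39) = -25
A (Black): min(-25, 25) = -25
B (Black): min(-45, -3) = -45
Root (White): max(-25, -45) = -25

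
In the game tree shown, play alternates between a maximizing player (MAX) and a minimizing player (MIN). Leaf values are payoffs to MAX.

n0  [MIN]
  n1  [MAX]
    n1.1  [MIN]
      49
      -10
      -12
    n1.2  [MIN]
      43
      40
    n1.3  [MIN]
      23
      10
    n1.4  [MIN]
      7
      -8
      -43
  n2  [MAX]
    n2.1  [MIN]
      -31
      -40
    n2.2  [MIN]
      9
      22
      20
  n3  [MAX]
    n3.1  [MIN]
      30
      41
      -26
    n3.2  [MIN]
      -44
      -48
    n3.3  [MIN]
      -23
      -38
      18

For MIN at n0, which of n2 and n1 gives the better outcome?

n2.1 (MIN): min(-31, -40) = -40
n2.2 (MIN): min(9, 22, 20) = 9
n2 (MAX): max(-40, 9) = 9
n1.1 (MIN): min(49, -10, -12) = -12
n1.2 (MIN): min(43, 40) = 40
n1.3 (MIN): min(23, 10) = 10
n1.4 (MIN): min(7, -8, -43) = -43
n1 (MAX): max(-12, 40, 10, -43) = 40
MIN prefers the lower value; n2=9, n1=40. n2 is better since 9 < 40.

n2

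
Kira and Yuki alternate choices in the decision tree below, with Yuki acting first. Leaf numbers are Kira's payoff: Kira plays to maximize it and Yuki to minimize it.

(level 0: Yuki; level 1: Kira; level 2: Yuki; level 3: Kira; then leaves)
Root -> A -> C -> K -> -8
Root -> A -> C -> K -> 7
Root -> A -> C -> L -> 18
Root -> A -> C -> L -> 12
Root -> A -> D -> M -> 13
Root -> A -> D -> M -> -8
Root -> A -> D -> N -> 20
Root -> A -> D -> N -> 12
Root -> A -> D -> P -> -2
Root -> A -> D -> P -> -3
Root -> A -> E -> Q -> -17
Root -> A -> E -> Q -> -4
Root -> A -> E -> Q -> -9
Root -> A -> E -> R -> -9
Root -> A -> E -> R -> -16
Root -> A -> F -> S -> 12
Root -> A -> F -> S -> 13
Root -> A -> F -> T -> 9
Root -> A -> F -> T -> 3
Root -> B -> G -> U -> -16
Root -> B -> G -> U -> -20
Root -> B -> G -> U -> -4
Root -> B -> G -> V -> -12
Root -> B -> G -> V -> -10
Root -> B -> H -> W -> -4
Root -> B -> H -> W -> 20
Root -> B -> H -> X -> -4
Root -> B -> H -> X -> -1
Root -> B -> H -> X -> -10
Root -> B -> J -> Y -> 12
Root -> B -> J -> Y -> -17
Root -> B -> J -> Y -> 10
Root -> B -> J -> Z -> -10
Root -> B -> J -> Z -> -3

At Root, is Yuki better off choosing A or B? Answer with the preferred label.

B

K (Kira): max(-8, 7) = 7
L (Kira): max(18, 12) = 18
C (Yuki): min(7, 18) = 7
M (Kira): max(13, -8) = 13
N (Kira): max(20, 12) = 20
P (Kira): max(-2, -3) = -2
D (Yuki): min(13, 20, -2) = -2
Q (Kira): max(-17, -4, -9) = -4
R (Kira): max(-9, -16) = -9
E (Yuki): min(-4, -9) = -9
S (Kira): max(12, 13) = 13
T (Kira): max(9, 3) = 9
F (Yuki): min(13, 9) = 9
A (Kira): max(7, -2, -9, 9) = 9
U (Kira): max(-16, -20, -4) = -4
V (Kira): max(-12, -10) = -10
G (Yuki): min(-4, -10) = -10
W (Kira): max(-4, 20) = 20
X (Kira): max(-4, -1, -10) = -1
H (Yuki): min(20, -1) = -1
Y (Kira): max(12, -17, 10) = 12
Z (Kira): max(-10, -3) = -3
J (Yuki): min(12, -3) = -3
B (Kira): max(-10, -1, -3) = -1
Yuki prefers the lower value; A=9, B=-1. B is better since -1 < 9.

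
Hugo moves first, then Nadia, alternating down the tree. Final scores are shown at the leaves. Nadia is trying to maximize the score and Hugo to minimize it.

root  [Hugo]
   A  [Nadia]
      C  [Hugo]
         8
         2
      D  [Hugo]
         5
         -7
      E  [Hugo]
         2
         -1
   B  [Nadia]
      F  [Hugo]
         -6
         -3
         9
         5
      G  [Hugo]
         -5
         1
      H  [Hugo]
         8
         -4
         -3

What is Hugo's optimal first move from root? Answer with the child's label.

C (Hugo): min(8, 2) = 2
D (Hugo): min(5, -7) = -7
E (Hugo): min(2, -1) = -1
A (Nadia): max(2, -7, -1) = 2
F (Hugo): min(-6, -3, 9, 5) = -6
G (Hugo): min(-5, 1) = -5
H (Hugo): min(8, -4, -3) = -4
B (Nadia): max(-6, -5, -4) = -4
root (Hugo): min(2, -4) = -4
Hugo at root wants the lowest of {A=2, B=-4}, so chooses B.

B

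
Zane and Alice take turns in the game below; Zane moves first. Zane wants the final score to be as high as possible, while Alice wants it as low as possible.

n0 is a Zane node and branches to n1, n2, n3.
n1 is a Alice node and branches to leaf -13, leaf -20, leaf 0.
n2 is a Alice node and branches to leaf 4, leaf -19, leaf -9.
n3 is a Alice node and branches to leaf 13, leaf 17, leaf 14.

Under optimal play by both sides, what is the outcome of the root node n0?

n1 (Alice): min(-13, -20, 0) = -20
n2 (Alice): min(4, -19, -9) = -19
n3 (Alice): min(13, 17, 14) = 13
n0 (Zane): max(-20, -19, 13) = 13

13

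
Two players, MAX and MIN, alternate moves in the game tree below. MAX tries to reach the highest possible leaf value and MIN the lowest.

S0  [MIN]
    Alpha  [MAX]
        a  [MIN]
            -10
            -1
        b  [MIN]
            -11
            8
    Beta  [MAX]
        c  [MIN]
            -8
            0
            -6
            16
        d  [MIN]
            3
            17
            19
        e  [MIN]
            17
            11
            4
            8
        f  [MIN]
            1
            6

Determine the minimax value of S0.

a (MIN): min(-10, -1) = -10
b (MIN): min(-11, 8) = -11
Alpha (MAX): max(-10, -11) = -10
c (MIN): min(-8, 0, -6, 16) = -8
d (MIN): min(3, 17, 19) = 3
e (MIN): min(17, 11, 4, 8) = 4
f (MIN): min(1, 6) = 1
Beta (MAX): max(-8, 3, 4, 1) = 4
S0 (MIN): min(-10, 4) = -10

-10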